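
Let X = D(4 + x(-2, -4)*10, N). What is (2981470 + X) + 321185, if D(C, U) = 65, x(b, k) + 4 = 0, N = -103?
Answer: 3302720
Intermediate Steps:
x(b, k) = -4 (x(b, k) = -4 + 0 = -4)
X = 65
(2981470 + X) + 321185 = (2981470 + 65) + 321185 = 2981535 + 321185 = 3302720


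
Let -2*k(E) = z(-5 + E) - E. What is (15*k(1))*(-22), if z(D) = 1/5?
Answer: -132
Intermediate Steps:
z(D) = ⅕
k(E) = -⅒ + E/2 (k(E) = -(⅕ - E)/2 = -⅒ + E/2)
(15*k(1))*(-22) = (15*(-⅒ + (½)*1))*(-22) = (15*(-⅒ + ½))*(-22) = (15*(⅖))*(-22) = 6*(-22) = -132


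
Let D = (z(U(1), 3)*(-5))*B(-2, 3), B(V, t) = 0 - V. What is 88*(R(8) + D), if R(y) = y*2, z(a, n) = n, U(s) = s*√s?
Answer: -1232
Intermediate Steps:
U(s) = s^(3/2)
B(V, t) = -V
R(y) = 2*y
D = -30 (D = (3*(-5))*(-1*(-2)) = -15*2 = -30)
88*(R(8) + D) = 88*(2*8 - 30) = 88*(16 - 30) = 88*(-14) = -1232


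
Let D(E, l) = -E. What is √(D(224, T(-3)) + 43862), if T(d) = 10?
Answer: √43638 ≈ 208.90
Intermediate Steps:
√(D(224, T(-3)) + 43862) = √(-1*224 + 43862) = √(-224 + 43862) = √43638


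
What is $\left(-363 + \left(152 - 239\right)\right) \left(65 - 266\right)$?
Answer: $90450$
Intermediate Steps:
$\left(-363 + \left(152 - 239\right)\right) \left(65 - 266\right) = \left(-363 - 87\right) \left(-201\right) = \left(-450\right) \left(-201\right) = 90450$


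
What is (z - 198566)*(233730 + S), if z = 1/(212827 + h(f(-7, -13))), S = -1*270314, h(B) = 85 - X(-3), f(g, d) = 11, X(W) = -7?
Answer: 1546715698413352/212919 ≈ 7.2643e+9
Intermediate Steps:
h(B) = 92 (h(B) = 85 - 1*(-7) = 85 + 7 = 92)
S = -270314
z = 1/212919 (z = 1/(212827 + 92) = 1/212919 ≈ 4.6966e-6)
(z - 198566)*(233730 + S) = (1/212919 - 198566)*(233730 - 270314) = -42278474153/212919*(-36584) = 1546715698413352/212919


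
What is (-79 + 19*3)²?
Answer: 484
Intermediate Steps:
(-79 + 19*3)² = (-79 + 57)² = (-22)² = 484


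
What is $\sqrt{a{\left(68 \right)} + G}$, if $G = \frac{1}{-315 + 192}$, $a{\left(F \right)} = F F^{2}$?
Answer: $\frac{\sqrt{4757041605}}{123} \approx 560.74$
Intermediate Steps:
$a{\left(F \right)} = F^{3}$
$G = - \frac{1}{123}$ ($G = \frac{1}{-123} = - \frac{1}{123} \approx -0.0081301$)
$\sqrt{a{\left(68 \right)} + G} = \sqrt{68^{3} - \frac{1}{123}} = \sqrt{314432 - \frac{1}{123}} = \sqrt{\frac{38675135}{123}} = \frac{\sqrt{4757041605}}{123}$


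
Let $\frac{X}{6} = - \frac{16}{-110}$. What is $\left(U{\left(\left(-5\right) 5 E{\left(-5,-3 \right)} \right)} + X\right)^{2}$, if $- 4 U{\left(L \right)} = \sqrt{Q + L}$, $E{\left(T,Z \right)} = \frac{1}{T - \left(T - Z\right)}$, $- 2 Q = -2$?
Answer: $\frac{48823}{36300} - \frac{16 \sqrt{21}}{55} \approx 0.011873$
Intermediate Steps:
$Q = 1$ ($Q = \left(- \frac{1}{2}\right) \left(-2\right) = 1$)
$E{\left(T,Z \right)} = \frac{1}{Z}$
$X = \frac{48}{55}$ ($X = 6 \left(- \frac{16}{-110}\right) = 6 \left(\left(-16\right) \left(- \frac{1}{110}\right)\right) = 6 \cdot \frac{8}{55} = \frac{48}{55} \approx 0.87273$)
$U{\left(L \right)} = - \frac{\sqrt{1 + L}}{4}$
$\left(U{\left(\left(-5\right) 5 E{\left(-5,-3 \right)} \right)} + X\right)^{2} = \left(- \frac{\sqrt{1 + \frac{\left(-5\right) 5}{-3}}}{4} + \frac{48}{55}\right)^{2} = \left(- \frac{\sqrt{1 - - \frac{25}{3}}}{4} + \frac{48}{55}\right)^{2} = \left(- \frac{\sqrt{1 + \frac{25}{3}}}{4} + \frac{48}{55}\right)^{2} = \left(- \frac{\sqrt{\frac{28}{3}}}{4} + \frac{48}{55}\right)^{2} = \left(- \frac{\frac{2}{3} \sqrt{21}}{4} + \frac{48}{55}\right)^{2} = \left(- \frac{\sqrt{21}}{6} + \frac{48}{55}\right)^{2} = \left(\frac{48}{55} - \frac{\sqrt{21}}{6}\right)^{2}$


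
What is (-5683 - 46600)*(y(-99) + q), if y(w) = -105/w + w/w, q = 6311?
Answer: -990197243/3 ≈ -3.3007e+8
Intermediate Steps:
y(w) = 1 - 105/w (y(w) = -105/w + 1 = 1 - 105/w)
(-5683 - 46600)*(y(-99) + q) = (-5683 - 46600)*((-105 - 99)/(-99) + 6311) = -52283*(-1/99*(-204) + 6311) = -52283*(68/33 + 6311) = -52283*208331/33 = -990197243/3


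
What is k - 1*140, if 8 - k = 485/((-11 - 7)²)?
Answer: -43253/324 ≈ -133.50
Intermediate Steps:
k = 2107/324 (k = 8 - 485/((-11 - 7)²) = 8 - 485/((-18)²) = 8 - 485/324 = 2107/324 ≈ 6.5031)
k - 1*140 = 2107/324 - 1*140 = 2107/324 - 140 = -43253/324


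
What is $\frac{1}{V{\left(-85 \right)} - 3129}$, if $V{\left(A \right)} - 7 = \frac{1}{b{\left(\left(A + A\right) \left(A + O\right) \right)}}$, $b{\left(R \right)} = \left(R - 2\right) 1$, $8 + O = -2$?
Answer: $- \frac{16148}{50414055} \approx -0.00032031$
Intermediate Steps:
$O = -10$ ($O = -8 - 2 = -10$)
$b{\left(R \right)} = -2 + R$ ($b{\left(R \right)} = \left(-2 + R\right) 1 = -2 + R$)
$V{\left(A \right)} = 7 + \frac{1}{-2 + 2 A \left(-10 + A\right)}$ ($V{\left(A \right)} = 7 + \frac{1}{-2 + \left(A + A\right) \left(A - 10\right)} = 7 + \frac{1}{-2 + 2 A \left(-10 + A\right)}$)
$\frac{1}{V{\left(-85 \right)} - 3129} = \frac{1}{\frac{-13 - -11900 + 14 \left(-85\right)^{2}}{2 \left(-1 + \left(-85\right)^{2} - -850\right)} - 3129} = \frac{1}{\frac{-13 + 11900 + 14 \cdot 7225}{2 \left(-1 + 7225 + 850\right)} - 3129} = \frac{1}{\frac{-13 + 11900 + 101150}{2 \cdot 8074} - 3129} = \frac{1}{\frac{1}{2} \cdot \frac{1}{8074} \cdot 113037 - 3129} = \frac{1}{\frac{113037}{16148} - 3129} = \frac{1}{- \frac{50414055}{16148}} = - \frac{16148}{50414055}$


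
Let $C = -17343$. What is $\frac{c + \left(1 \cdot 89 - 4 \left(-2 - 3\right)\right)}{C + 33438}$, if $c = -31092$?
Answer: $- \frac{30983}{16095} \approx -1.925$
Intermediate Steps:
$\frac{c + \left(1 \cdot 89 - 4 \left(-2 - 3\right)\right)}{C + 33438} = \frac{-31092 + \left(1 \cdot 89 - 4 \left(-2 - 3\right)\right)}{-17343 + 33438} = \frac{-31092 + \left(89 - -20\right)}{16095} = \left(-31092 + \left(89 + 20\right)\right) \frac{1}{16095} = \left(-31092 + 109\right) \frac{1}{16095} = \left(-30983\right) \frac{1}{16095} = - \frac{30983}{16095}$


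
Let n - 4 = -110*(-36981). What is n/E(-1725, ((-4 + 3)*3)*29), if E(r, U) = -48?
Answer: -2033957/24 ≈ -84748.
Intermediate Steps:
n = 4067914 (n = 4 - 110*(-36981) = 4 + 4067910 = 4067914)
n/E(-1725, ((-4 + 3)*3)*29) = 4067914/(-48) = 4067914*(-1/48) = -2033957/24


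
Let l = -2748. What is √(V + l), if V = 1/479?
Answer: I*√630503389/479 ≈ 52.421*I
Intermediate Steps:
V = 1/479 ≈ 0.0020877
√(V + l) = √(1/479 - 2748) = √(-1316291/479) = I*√630503389/479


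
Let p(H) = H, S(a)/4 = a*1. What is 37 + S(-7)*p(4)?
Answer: -75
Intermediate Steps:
S(a) = 4*a (S(a) = 4*(a*1) = 4*a)
37 + S(-7)*p(4) = 37 + (4*(-7))*4 = 37 - 28*4 = 37 - 112 = -75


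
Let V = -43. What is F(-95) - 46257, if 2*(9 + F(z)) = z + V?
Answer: -46335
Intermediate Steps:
F(z) = -61/2 + z/2 (F(z) = -9 + (z - 43)/2 = -9 + (-43 + z)/2 = -9 + (-43/2 + z/2) = -61/2 + z/2)
F(-95) - 46257 = (-61/2 + (1/2)*(-95)) - 46257 = (-61/2 - 95/2) - 46257 = -78 - 46257 = -46335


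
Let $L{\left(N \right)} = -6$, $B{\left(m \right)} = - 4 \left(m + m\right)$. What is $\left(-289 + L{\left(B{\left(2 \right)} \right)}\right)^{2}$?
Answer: $87025$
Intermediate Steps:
$B{\left(m \right)} = - 8 m$ ($B{\left(m \right)} = - 4 \cdot 2 m = - 8 m$)
$\left(-289 + L{\left(B{\left(2 \right)} \right)}\right)^{2} = \left(-289 - 6\right)^{2} = \left(-295\right)^{2} = 87025$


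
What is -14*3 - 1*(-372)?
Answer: 330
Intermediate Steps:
-14*3 - 1*(-372) = -42 + 372 = 330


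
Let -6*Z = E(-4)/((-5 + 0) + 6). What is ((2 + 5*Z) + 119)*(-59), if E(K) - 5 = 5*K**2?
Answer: -17759/6 ≈ -2959.8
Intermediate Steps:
E(K) = 5 + 5*K**2
Z = -85/6 (Z = -(5 + 5*(-4)**2)/(6*((-5 + 0) + 6)) = -(5 + 5*16)/(6*(-5 + 6)) = -(5 + 80)/(6*1) = -85/6 ≈ -14.167)
((2 + 5*Z) + 119)*(-59) = ((2 + 5*(-85/6)) + 119)*(-59) = ((2 - 425/6) + 119)*(-59) = (-413/6 + 119)*(-59) = (301/6)*(-59) = -17759/6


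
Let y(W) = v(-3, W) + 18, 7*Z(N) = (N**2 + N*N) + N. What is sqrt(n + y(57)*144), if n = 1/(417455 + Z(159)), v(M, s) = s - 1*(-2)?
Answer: sqrt(97997629921471910)/2972906 ≈ 105.30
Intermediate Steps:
v(M, s) = 2 + s (v(M, s) = s + 2 = 2 + s)
Z(N) = N/7 + 2*N**2/7 (Z(N) = ((N**2 + N*N) + N)/7 = ((N**2 + N**2) + N)/7 = (2*N**2 + N)/7 = (N + 2*N**2)/7 = N/7 + 2*N**2/7)
y(W) = 20 + W (y(W) = (2 + W) + 18 = 20 + W)
n = 7/2972906 (n = 1/(417455 + (1/7)*159*(1 + 2*159)) = 1/(417455 + (1/7)*159*(1 + 318)) = 1/(417455 + (1/7)*159*319) = 1/(417455 + 50721/7) = 1/(2972906/7) = 7/2972906 ≈ 2.3546e-6)
sqrt(n + y(57)*144) = sqrt(7/2972906 + (20 + 57)*144) = sqrt(7/2972906 + 77*144) = sqrt(7/2972906 + 11088) = sqrt(32963581735/2972906) = sqrt(97997629921471910)/2972906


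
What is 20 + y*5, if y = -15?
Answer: -55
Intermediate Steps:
20 + y*5 = 20 - 15*5 = 20 - 75 = -55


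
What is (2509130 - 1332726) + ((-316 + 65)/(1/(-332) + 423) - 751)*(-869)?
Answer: 256931260513/140435 ≈ 1.8295e+6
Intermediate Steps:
(2509130 - 1332726) + ((-316 + 65)/(1/(-332) + 423) - 751)*(-869) = 1176404 + (-251/(-1/332 + 423) - 751)*(-869) = 1176404 + (-251/140435/332 - 751)*(-869) = 1176404 + (-251*332/140435 - 751)*(-869) = 1176404 + (-83332/140435 - 751)*(-869) = 1176404 - 105550017/140435*(-869) = 1176404 + 91722964773/140435 = 256931260513/140435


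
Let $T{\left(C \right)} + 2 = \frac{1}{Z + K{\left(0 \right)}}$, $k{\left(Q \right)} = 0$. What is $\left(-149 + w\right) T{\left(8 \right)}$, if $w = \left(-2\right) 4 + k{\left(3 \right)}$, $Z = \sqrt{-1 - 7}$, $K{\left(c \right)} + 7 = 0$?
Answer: $\frac{18997}{57} + \frac{314 i \sqrt{2}}{57} \approx 333.28 + 7.7906 i$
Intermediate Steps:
$K{\left(c \right)} = -7$ ($K{\left(c \right)} = -7 + 0 = -7$)
$Z = 2 i \sqrt{2}$ ($Z = \sqrt{-8} = 2 i \sqrt{2} \approx 2.8284 i$)
$T{\left(C \right)} = -2 + \frac{1}{-7 + 2 i \sqrt{2}}$ ($T{\left(C \right)} = -2 + \frac{1}{2 i \sqrt{2} - 7} = -2 + \frac{1}{-7 + 2 i \sqrt{2}}$)
$w = -8$ ($w = \left(-2\right) 4 + 0 = -8 + 0 = -8$)
$\left(-149 + w\right) T{\left(8 \right)} = \left(-149 - 8\right) \left(- \frac{121}{57} - \frac{2 i \sqrt{2}}{57}\right) = - 157 \left(- \frac{121}{57} - \frac{2 i \sqrt{2}}{57}\right) = \frac{18997}{57} + \frac{314 i \sqrt{2}}{57}$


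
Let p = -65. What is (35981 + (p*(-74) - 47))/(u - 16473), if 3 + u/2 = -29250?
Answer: -40744/74979 ≈ -0.54341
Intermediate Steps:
u = -58506 (u = -6 + 2*(-29250) = -6 - 58500 = -58506)
(35981 + (p*(-74) - 47))/(u - 16473) = (35981 + (-65*(-74) - 47))/(-58506 - 16473) = (35981 + (4810 - 47))/(-74979) = (35981 + 4763)*(-1/74979) = 40744*(-1/74979) = -40744/74979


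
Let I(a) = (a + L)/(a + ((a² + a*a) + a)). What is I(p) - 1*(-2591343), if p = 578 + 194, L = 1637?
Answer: 3092798969025/1193512 ≈ 2.5913e+6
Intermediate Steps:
p = 772
I(a) = (1637 + a)/(2*a + 2*a²) (I(a) = (a + 1637)/(a + ((a² + a*a) + a)) = (1637 + a)/(a + ((a² + a²) + a)) = (1637 + a)/(a + (2*a² + a)) = (1637 + a)/(a + (a + 2*a²)) = (1637 + a)/(2*a + 2*a²))
I(p) - 1*(-2591343) = (½)*(1637 + 772)/(772*(1 + 772)) - 1*(-2591343) = (½)*(1/772)*2409/773 + 2591343 = (½)*(1/772)*(1/773)*2409 + 2591343 = 2409/1193512 + 2591343 = 3092798969025/1193512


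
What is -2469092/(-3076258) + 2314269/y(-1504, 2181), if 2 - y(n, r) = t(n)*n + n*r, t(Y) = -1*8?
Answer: 2531460030875/1675634656342 ≈ 1.5107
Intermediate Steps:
t(Y) = -8
y(n, r) = 2 + 8*n - n*r (y(n, r) = 2 - (-8*n + n*r) = 2 + (8*n - n*r) = 2 + 8*n - n*r)
-2469092/(-3076258) + 2314269/y(-1504, 2181) = -2469092/(-3076258) + 2314269/(2 + 8*(-1504) - 1*(-1504)*2181) = -2469092*(-1/3076258) + 2314269/(2 - 12032 + 3280224) = 1234546/1538129 + 2314269/3268194 = 1234546/1538129 + 2314269*(1/3268194) = 1234546/1538129 + 771423/1089398 = 2531460030875/1675634656342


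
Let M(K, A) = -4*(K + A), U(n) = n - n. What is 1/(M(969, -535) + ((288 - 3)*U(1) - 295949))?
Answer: -1/297685 ≈ -3.3593e-6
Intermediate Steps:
U(n) = 0
M(K, A) = -4*A - 4*K (M(K, A) = -4*(A + K) = -4*A - 4*K)
1/(M(969, -535) + ((288 - 3)*U(1) - 295949)) = 1/((-4*(-535) - 4*969) + ((288 - 3)*0 - 295949)) = 1/((2140 - 3876) + (285*0 - 295949)) = 1/(-1736 + (0 - 295949)) = 1/(-1736 - 295949) = 1/(-297685) = -1/297685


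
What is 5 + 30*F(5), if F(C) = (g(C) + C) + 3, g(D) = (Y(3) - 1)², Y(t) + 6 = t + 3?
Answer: 275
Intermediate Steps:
Y(t) = -3 + t (Y(t) = -6 + (t + 3) = -6 + (3 + t) = -3 + t)
g(D) = 1 (g(D) = ((-3 + 3) - 1)² = (0 - 1)² = (-1)² = 1)
F(C) = 4 + C (F(C) = (1 + C) + 3 = 4 + C)
5 + 30*F(5) = 5 + 30*(4 + 5) = 5 + 30*9 = 5 + 270 = 275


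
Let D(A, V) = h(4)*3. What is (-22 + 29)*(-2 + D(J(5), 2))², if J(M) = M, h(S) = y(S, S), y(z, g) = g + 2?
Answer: 1792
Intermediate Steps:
y(z, g) = 2 + g
h(S) = 2 + S
D(A, V) = 18 (D(A, V) = (2 + 4)*3 = 6*3 = 18)
(-22 + 29)*(-2 + D(J(5), 2))² = (-22 + 29)*(-2 + 18)² = 7*16² = 7*256 = 1792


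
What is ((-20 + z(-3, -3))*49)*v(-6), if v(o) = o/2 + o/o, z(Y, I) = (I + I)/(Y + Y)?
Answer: 1862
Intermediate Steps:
z(Y, I) = I/Y (z(Y, I) = (2*I)/((2*Y)) = (2*I)*(1/(2*Y)) = I/Y)
v(o) = 1 + o/2 (v(o) = o*(1/2) + 1 = o/2 + 1 = 1 + o/2)
((-20 + z(-3, -3))*49)*v(-6) = ((-20 - 3/(-3))*49)*(1 + (1/2)*(-6)) = ((-20 - 3*(-1/3))*49)*(1 - 3) = ((-20 + 1)*49)*(-2) = -19*49*(-2) = -931*(-2) = 1862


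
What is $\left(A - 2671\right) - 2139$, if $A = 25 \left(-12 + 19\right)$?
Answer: $-4635$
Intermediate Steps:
$A = 175$ ($A = 25 \cdot 7 = 175$)
$\left(A - 2671\right) - 2139 = \left(175 - 2671\right) - 2139 = -2496 - 2139 = -4635$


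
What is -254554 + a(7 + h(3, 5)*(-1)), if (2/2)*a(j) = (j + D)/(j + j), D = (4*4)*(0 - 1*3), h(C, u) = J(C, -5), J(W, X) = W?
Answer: -509119/2 ≈ -2.5456e+5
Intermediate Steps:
h(C, u) = C
D = -48 (D = 16*(0 - 3) = 16*(-3) = -48)
a(j) = (-48 + j)/(2*j) (a(j) = (j - 48)/(j + j) = (-48 + j)/((2*j)) = (-48 + j)*(1/(2*j)) = (-48 + j)/(2*j))
-254554 + a(7 + h(3, 5)*(-1)) = -254554 + (-48 + (7 + 3*(-1)))/(2*(7 + 3*(-1))) = -254554 + (-48 + (7 - 3))/(2*(7 - 3)) = -254554 + (1/2)*(-48 + 4)/4 = -254554 + (1/2)*(1/4)*(-44) = -254554 - 11/2 = -509119/2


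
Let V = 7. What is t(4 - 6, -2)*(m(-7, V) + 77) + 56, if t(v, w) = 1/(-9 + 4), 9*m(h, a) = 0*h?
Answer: 203/5 ≈ 40.600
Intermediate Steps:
m(h, a) = 0 (m(h, a) = (0*h)/9 = (1/9)*0 = 0)
t(v, w) = -1/5 (t(v, w) = 1/(-5) = -1/5)
t(4 - 6, -2)*(m(-7, V) + 77) + 56 = -(0 + 77)/5 + 56 = -1/5*77 + 56 = -77/5 + 56 = 203/5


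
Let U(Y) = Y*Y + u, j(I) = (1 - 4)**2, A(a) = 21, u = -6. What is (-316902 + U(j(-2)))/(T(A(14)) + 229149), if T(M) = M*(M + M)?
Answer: -35203/25559 ≈ -1.3773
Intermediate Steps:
T(M) = 2*M**2 (T(M) = M*(2*M) = 2*M**2)
j(I) = 9 (j(I) = (-3)**2 = 9)
U(Y) = -6 + Y**2 (U(Y) = Y*Y - 6 = Y**2 - 6 = -6 + Y**2)
(-316902 + U(j(-2)))/(T(A(14)) + 229149) = (-316902 + (-6 + 9**2))/(2*21**2 + 229149) = (-316902 + (-6 + 81))/(2*441 + 229149) = (-316902 + 75)/(882 + 229149) = -316827/230031 = -316827*1/230031 = -35203/25559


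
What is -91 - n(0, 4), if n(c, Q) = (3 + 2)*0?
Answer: -91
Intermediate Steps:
n(c, Q) = 0 (n(c, Q) = 5*0 = 0)
-91 - n(0, 4) = -91 - 1*0 = -91 + 0 = -91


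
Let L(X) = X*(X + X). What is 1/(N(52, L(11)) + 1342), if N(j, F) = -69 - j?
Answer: 1/1221 ≈ 0.00081900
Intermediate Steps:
L(X) = 2*X² (L(X) = X*(2*X) = 2*X²)
1/(N(52, L(11)) + 1342) = 1/((-69 - 1*52) + 1342) = 1/((-69 - 52) + 1342) = 1/(-121 + 1342) = 1/1221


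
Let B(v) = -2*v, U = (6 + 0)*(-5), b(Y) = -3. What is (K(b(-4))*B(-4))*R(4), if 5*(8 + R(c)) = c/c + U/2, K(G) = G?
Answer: 1296/5 ≈ 259.20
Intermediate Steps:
U = -30 (U = 6*(-5) = -30)
R(c) = -54/5 (R(c) = -8 + (c/c - 30/2)/5 = -8 + (1 - 30*1/2)/5 = -8 + (1 - 15)/5 = -8 + (1/5)*(-14) = -8 - 14/5 = -54/5)
(K(b(-4))*B(-4))*R(4) = -(-6)*(-4)*(-54/5) = -3*8*(-54/5) = -24*(-54/5) = 1296/5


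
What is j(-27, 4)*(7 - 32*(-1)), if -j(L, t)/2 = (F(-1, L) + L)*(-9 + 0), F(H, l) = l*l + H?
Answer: 492102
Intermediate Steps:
F(H, l) = H + l**2 (F(H, l) = l**2 + H = H + l**2)
j(L, t) = -18 + 18*L + 18*L**2 (j(L, t) = -2*((-1 + L**2) + L)*(-9 + 0) = -2*(-1 + L + L**2)*(-9) = -2*(9 - 9*L - 9*L**2) = -18 + 18*L + 18*L**2)
j(-27, 4)*(7 - 32*(-1)) = (-18 + 18*(-27) + 18*(-27)**2)*(7 - 32*(-1)) = (-18 - 486 + 18*729)*(7 + 32) = (-18 - 486 + 13122)*39 = 12618*39 = 492102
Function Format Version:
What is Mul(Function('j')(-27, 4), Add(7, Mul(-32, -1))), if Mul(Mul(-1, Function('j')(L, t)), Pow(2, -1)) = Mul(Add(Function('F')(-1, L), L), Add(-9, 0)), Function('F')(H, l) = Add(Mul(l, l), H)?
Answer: 492102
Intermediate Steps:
Function('F')(H, l) = Add(H, Pow(l, 2)) (Function('F')(H, l) = Add(Pow(l, 2), H) = Add(H, Pow(l, 2)))
Function('j')(L, t) = Add(-18, Mul(18, L), Mul(18, Pow(L, 2))) (Function('j')(L, t) = Mul(-2, Mul(Add(Add(-1, Pow(L, 2)), L), Add(-9, 0))) = Mul(-2, Mul(Add(-1, L, Pow(L, 2)), -9)) = Mul(-2, Add(9, Mul(-9, L), Mul(-9, Pow(L, 2)))) = Add(-18, Mul(18, L), Mul(18, Pow(L, 2))))
Mul(Function('j')(-27, 4), Add(7, Mul(-32, -1))) = Mul(Add(-18, Mul(18, -27), Mul(18, Pow(-27, 2))), Add(7, Mul(-32, -1))) = Mul(Add(-18, -486, Mul(18, 729)), Add(7, 32)) = Mul(Add(-18, -486, 13122), 39) = Mul(12618, 39) = 492102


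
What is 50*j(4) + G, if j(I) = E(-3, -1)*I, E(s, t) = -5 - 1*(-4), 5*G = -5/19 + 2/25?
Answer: -475087/2375 ≈ -200.04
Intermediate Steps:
G = -87/2375 (G = (-5/19 + 2/25)/5 = (⅕)*(-87/475) = -87/2375 ≈ -0.036632)
E(s, t) = -1 (E(s, t) = -5 + 4 = -1)
j(I) = -I
50*j(4) + G = 50*(-1*4) - 87/2375 = 50*(-4) - 87/2375 = -200 - 87/2375 = -475087/2375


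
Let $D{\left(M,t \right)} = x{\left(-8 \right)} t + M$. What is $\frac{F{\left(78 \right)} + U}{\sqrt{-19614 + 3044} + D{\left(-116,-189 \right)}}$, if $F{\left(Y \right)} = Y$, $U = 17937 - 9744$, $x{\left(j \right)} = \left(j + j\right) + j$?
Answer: $\frac{3655782}{1955297} - \frac{8271 i \sqrt{16570}}{19552970} \approx 1.8697 - 0.054451 i$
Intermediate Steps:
$x{\left(j \right)} = 3 j$ ($x{\left(j \right)} = 2 j + j = 3 j$)
$U = 8193$
$D{\left(M,t \right)} = M - 24 t$ ($D{\left(M,t \right)} = 3 \left(-8\right) t + M = - 24 t + M = M - 24 t$)
$\frac{F{\left(78 \right)} + U}{\sqrt{-19614 + 3044} + D{\left(-116,-189 \right)}} = \frac{78 + 8193}{\sqrt{-19614 + 3044} - -4420} = \frac{8271}{\sqrt{-16570} + \left(-116 + 4536\right)} = \frac{8271}{i \sqrt{16570} + 4420} = \frac{8271}{4420 + i \sqrt{16570}}$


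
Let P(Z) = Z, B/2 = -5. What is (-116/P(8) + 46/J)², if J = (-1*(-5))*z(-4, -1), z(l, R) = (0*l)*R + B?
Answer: 594441/2500 ≈ 237.78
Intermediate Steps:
B = -10 (B = 2*(-5) = -10)
z(l, R) = -10 (z(l, R) = (0*l)*R - 10 = 0*R - 10 = 0 - 10 = -10)
J = -50 (J = -1*(-5)*(-10) = 5*(-10) = -50)
(-116/P(8) + 46/J)² = (-116/8 + 46/(-50))² = (-116*⅛ + 46*(-1/50))² = (-29/2 - 23/25)² = (-771/50)² = 594441/2500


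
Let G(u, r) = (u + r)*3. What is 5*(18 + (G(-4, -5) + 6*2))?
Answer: 15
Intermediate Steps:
G(u, r) = 3*r + 3*u (G(u, r) = (r + u)*3 = 3*r + 3*u)
5*(18 + (G(-4, -5) + 6*2)) = 5*(18 + ((3*(-5) + 3*(-4)) + 6*2)) = 5*(18 + ((-15 - 12) + 12)) = 5*(18 + (-27 + 12)) = 5*(18 - 15) = 5*3 = 15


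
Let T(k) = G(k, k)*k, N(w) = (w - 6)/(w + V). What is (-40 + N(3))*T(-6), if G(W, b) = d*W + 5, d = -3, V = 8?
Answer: 61134/11 ≈ 5557.6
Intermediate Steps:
G(W, b) = 5 - 3*W (G(W, b) = -3*W + 5 = 5 - 3*W)
N(w) = (-6 + w)/(8 + w) (N(w) = (w - 6)/(w + 8) = (-6 + w)/(8 + w))
T(k) = k*(5 - 3*k) (T(k) = (5 - 3*k)*k = k*(5 - 3*k))
(-40 + N(3))*T(-6) = (-40 + (-6 + 3)/(8 + 3))*(-6*(5 - 3*(-6))) = (-40 - 3/11)*(-6*(5 + 18)) = (-40 + (1/11)*(-3))*(-6*23) = (-40 - 3/11)*(-138) = -443/11*(-138) = 61134/11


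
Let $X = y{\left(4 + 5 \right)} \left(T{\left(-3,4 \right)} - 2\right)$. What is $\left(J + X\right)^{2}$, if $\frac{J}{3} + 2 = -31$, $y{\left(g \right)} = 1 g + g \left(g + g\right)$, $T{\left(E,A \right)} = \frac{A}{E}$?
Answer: $447561$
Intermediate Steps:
$y{\left(g \right)} = g + 2 g^{2}$ ($y{\left(g \right)} = g + g 2 g = g + 2 g^{2}$)
$J = -99$ ($J = -6 + 3 \left(-31\right) = -6 - 93 = -99$)
$X = -570$ ($X = \left(4 + 5\right) \left(1 + 2 \left(4 + 5\right)\right) \left(\frac{4}{-3} - 2\right) = 9 \left(1 + 2 \cdot 9\right) \left(4 \left(- \frac{1}{3}\right) - 2\right) = 9 \left(1 + 18\right) \left(- \frac{4}{3} - 2\right) = 9 \cdot 19 \left(- \frac{10}{3}\right) = 171 \left(- \frac{10}{3}\right) = -570$)
$\left(J + X\right)^{2} = \left(-99 - 570\right)^{2} = \left(-669\right)^{2} = 447561$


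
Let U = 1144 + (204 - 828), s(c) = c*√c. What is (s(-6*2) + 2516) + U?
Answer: 3036 - 24*I*√3 ≈ 3036.0 - 41.569*I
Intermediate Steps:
s(c) = c^(3/2)
U = 520 (U = 1144 - 624 = 520)
(s(-6*2) + 2516) + U = ((-6*2)^(3/2) + 2516) + 520 = ((-12)^(3/2) + 2516) + 520 = (-24*I*√3 + 2516) + 520 = (2516 - 24*I*√3) + 520 = 3036 - 24*I*√3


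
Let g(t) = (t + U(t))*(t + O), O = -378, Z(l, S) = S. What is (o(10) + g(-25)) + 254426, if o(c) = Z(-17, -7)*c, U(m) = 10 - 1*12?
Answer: 265237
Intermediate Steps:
U(m) = -2 (U(m) = 10 - 12 = -2)
g(t) = (-378 + t)*(-2 + t) (g(t) = (t - 2)*(t - 378) = (-2 + t)*(-378 + t) = (-378 + t)*(-2 + t))
o(c) = -7*c
(o(10) + g(-25)) + 254426 = (-7*10 + (756 + (-25)² - 380*(-25))) + 254426 = (-70 + (756 + 625 + 9500)) + 254426 = (-70 + 10881) + 254426 = 10811 + 254426 = 265237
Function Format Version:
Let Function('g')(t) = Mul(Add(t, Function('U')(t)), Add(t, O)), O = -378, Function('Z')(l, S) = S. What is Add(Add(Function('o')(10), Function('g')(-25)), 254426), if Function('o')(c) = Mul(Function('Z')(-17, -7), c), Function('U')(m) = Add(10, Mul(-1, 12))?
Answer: 265237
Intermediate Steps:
Function('U')(m) = -2 (Function('U')(m) = Add(10, -12) = -2)
Function('g')(t) = Mul(Add(-378, t), Add(-2, t)) (Function('g')(t) = Mul(Add(t, -2), Add(t, -378)) = Mul(Add(-2, t), Add(-378, t)) = Mul(Add(-378, t), Add(-2, t)))
Function('o')(c) = Mul(-7, c)
Add(Add(Function('o')(10), Function('g')(-25)), 254426) = Add(Add(Mul(-7, 10), Add(756, Pow(-25, 2), Mul(-380, -25))), 254426) = Add(Add(-70, Add(756, 625, 9500)), 254426) = Add(Add(-70, 10881), 254426) = Add(10811, 254426) = 265237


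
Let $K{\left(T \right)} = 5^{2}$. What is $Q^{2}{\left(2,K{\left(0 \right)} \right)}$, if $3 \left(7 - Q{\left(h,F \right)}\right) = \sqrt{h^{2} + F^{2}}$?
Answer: $\frac{\left(21 - \sqrt{629}\right)^{2}}{9} \approx 1.8495$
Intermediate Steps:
$K{\left(T \right)} = 25$
$Q{\left(h,F \right)} = 7 - \frac{\sqrt{F^{2} + h^{2}}}{3}$ ($Q{\left(h,F \right)} = 7 - \frac{\sqrt{h^{2} + F^{2}}}{3} = 7 - \frac{\sqrt{F^{2} + h^{2}}}{3}$)
$Q^{2}{\left(2,K{\left(0 \right)} \right)} = \left(7 - \frac{\sqrt{25^{2} + 2^{2}}}{3}\right)^{2} = \left(7 - \frac{\sqrt{625 + 4}}{3}\right)^{2} = \left(7 - \frac{\sqrt{629}}{3}\right)^{2}$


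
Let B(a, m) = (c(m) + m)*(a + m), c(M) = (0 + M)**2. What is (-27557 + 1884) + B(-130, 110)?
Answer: -269873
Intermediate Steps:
c(M) = M**2
B(a, m) = (a + m)*(m + m**2) (B(a, m) = (m**2 + m)*(a + m) = (m + m**2)*(a + m) = (a + m)*(m + m**2))
(-27557 + 1884) + B(-130, 110) = (-27557 + 1884) + 110*(-130 + 110 + 110**2 - 130*110) = -25673 + 110*(-130 + 110 + 12100 - 14300) = -25673 + 110*(-2220) = -25673 - 244200 = -269873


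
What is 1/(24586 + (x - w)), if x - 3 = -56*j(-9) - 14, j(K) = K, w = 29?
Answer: 1/25050 ≈ 3.9920e-5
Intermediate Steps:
x = 493 (x = 3 + (-56*(-9) - 14) = 3 + (504 - 14) = 3 + 490 = 493)
1/(24586 + (x - w)) = 1/(24586 + (493 - 1*29)) = 1/(24586 + (493 - 29)) = 1/(24586 + 464) = 1/25050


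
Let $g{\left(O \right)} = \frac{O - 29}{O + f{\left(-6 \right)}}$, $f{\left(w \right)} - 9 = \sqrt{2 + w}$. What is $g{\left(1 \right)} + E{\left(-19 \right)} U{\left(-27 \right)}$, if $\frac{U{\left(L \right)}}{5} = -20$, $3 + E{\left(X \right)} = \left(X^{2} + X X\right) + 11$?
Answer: $- \frac{949035}{13} + \frac{7 i}{13} \approx -73003.0 + 0.53846 i$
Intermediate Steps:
$E{\left(X \right)} = 8 + 2 X^{2}$ ($E{\left(X \right)} = -3 + \left(\left(X^{2} + X X\right) + 11\right) = -3 + \left(\left(X^{2} + X^{2}\right) + 11\right) = -3 + \left(2 X^{2} + 11\right) = -3 + \left(11 + 2 X^{2}\right) = 8 + 2 X^{2}$)
$f{\left(w \right)} = 9 + \sqrt{2 + w}$
$U{\left(L \right)} = -100$ ($U{\left(L \right)} = 5 \left(-20\right) = -100$)
$g{\left(O \right)} = \frac{-29 + O}{9 + O + 2 i}$ ($g{\left(O \right)} = \frac{O - 29}{O + \left(9 + \sqrt{2 - 6}\right)} = \frac{-29 + O}{O + \left(9 + \sqrt{-4}\right)} = \frac{-29 + O}{O + \left(9 + 2 i\right)} = \frac{-29 + O}{9 + O + 2 i}$)
$g{\left(1 \right)} + E{\left(-19 \right)} U{\left(-27 \right)} = \frac{-29 + 1}{9 + 1 + 2 i} + \left(8 + 2 \left(-19\right)^{2}\right) \left(-100\right) = \frac{1}{10 + 2 i} \left(-28\right) + \left(8 + 2 \cdot 361\right) \left(-100\right) = \frac{10 - 2 i}{104} \left(-28\right) + \left(8 + 722\right) \left(-100\right) = - \frac{7 \left(10 - 2 i\right)}{26} + 730 \left(-100\right) = - \frac{7 \left(10 - 2 i\right)}{26} - 73000 = -73000 - \frac{7 \left(10 - 2 i\right)}{26}$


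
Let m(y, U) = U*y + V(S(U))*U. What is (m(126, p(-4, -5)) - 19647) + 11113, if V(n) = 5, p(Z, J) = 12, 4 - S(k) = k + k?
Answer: -6962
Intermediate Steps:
S(k) = 4 - 2*k (S(k) = 4 - (k + k) = 4 - 2*k)
m(y, U) = 5*U + U*y (m(y, U) = U*y + 5*U = 5*U + U*y)
(m(126, p(-4, -5)) - 19647) + 11113 = (12*(5 + 126) - 19647) + 11113 = (12*131 - 19647) + 11113 = (1572 - 19647) + 11113 = -18075 + 11113 = -6962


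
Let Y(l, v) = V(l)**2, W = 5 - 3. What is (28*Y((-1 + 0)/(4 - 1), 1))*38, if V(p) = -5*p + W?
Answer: 128744/9 ≈ 14305.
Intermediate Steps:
W = 2
V(p) = 2 - 5*p (V(p) = -5*p + 2 = 2 - 5*p)
Y(l, v) = (2 - 5*l)**2
(28*Y((-1 + 0)/(4 - 1), 1))*38 = (28*(-2 + 5*((-1 + 0)/(4 - 1)))**2)*38 = (28*(-2 + 5*(-1/3))**2)*38 = (28*(-2 - 5/3)**2)*38 = (28*(-11/3)**2)*38 = (28*(121/9))*38 = (3388/9)*38 = 128744/9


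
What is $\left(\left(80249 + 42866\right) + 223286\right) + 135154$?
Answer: $481555$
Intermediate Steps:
$\left(\left(80249 + 42866\right) + 223286\right) + 135154 = \left(123115 + 223286\right) + 135154 = 346401 + 135154 = 481555$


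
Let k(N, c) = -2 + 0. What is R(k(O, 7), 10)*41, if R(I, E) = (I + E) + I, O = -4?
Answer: 246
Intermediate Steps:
k(N, c) = -2
R(I, E) = E + 2*I (R(I, E) = (E + I) + I = E + 2*I)
R(k(O, 7), 10)*41 = (10 + 2*(-2))*41 = (10 - 4)*41 = 6*41 = 246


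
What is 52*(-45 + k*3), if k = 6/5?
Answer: -10764/5 ≈ -2152.8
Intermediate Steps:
k = 6/5 (k = 6*(⅕) = 6/5 ≈ 1.2000)
52*(-45 + k*3) = 52*(-45 + (6/5)*3) = 52*(-45 + 18/5) = 52*(-207/5) = -10764/5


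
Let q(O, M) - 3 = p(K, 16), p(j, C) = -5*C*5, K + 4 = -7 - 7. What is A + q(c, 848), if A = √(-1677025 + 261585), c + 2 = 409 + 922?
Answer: -397 + 4*I*√88465 ≈ -397.0 + 1189.7*I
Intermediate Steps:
c = 1329 (c = -2 + (409 + 922) = -2 + 1331 = 1329)
K = -18 (K = -4 + (-7 - 7) = -4 - 14 = -18)
A = 4*I*√88465 (A = √(-1415440) = 4*I*√88465 ≈ 1189.7*I)
p(j, C) = -25*C
q(O, M) = -397 (q(O, M) = 3 - 25*16 = 3 - 400 = -397)
A + q(c, 848) = 4*I*√88465 - 397 = -397 + 4*I*√88465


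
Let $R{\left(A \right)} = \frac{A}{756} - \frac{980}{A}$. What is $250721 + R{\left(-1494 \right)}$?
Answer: $\frac{2622026411}{10458} \approx 2.5072 \cdot 10^{5}$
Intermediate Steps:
$R{\left(A \right)} = - \frac{980}{A} + \frac{A}{756}$ ($R{\left(A \right)} = A \frac{1}{756} - \frac{980}{A} = \frac{A}{756} - \frac{980}{A} = - \frac{980}{A} + \frac{A}{756}$)
$250721 + R{\left(-1494 \right)} = 250721 + \left(- \frac{980}{-1494} + \frac{1}{756} \left(-1494\right)\right) = 250721 - \frac{13807}{10458} = \frac{2622026411}{10458}$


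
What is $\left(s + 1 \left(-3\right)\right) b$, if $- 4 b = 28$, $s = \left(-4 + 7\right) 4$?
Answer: $-63$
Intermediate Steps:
$s = 12$ ($s = 3 \cdot 4 = 12$)
$b = -7$ ($b = \left(- \frac{1}{4}\right) 28 = -7$)
$\left(s + 1 \left(-3\right)\right) b = \left(12 + 1 \left(-3\right)\right) \left(-7\right) = \left(12 - 3\right) \left(-7\right) = 9 \left(-7\right) = -63$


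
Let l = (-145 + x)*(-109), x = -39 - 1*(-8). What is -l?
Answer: -19184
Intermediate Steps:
x = -31 (x = -39 + 8 = -31)
l = 19184 (l = (-145 - 31)*(-109) = -176*(-109) = 19184)
-l = -1*19184 = -19184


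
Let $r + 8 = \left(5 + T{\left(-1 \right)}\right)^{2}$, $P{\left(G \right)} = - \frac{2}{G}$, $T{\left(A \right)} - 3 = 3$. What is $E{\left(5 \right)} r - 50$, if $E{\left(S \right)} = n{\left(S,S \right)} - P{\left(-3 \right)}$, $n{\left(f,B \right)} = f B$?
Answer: $\frac{8099}{3} \approx 2699.7$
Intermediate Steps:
$n{\left(f,B \right)} = B f$
$T{\left(A \right)} = 6$ ($T{\left(A \right)} = 3 + 3 = 6$)
$E{\left(S \right)} = - \frac{2}{3} + S^{2}$ ($E{\left(S \right)} = S S - - \frac{2}{-3} = S^{2} - \left(-2\right) \left(- \frac{1}{3}\right) = S^{2} - \frac{2}{3} = - \frac{2}{3} + S^{2}$)
$r = 113$ ($r = -8 + \left(5 + 6\right)^{2} = -8 + 11^{2} = -8 + 121 = 113$)
$E{\left(5 \right)} r - 50 = \left(- \frac{2}{3} + 5^{2}\right) 113 - 50 = \left(- \frac{2}{3} + 25\right) 113 - 50 = \frac{73}{3} \cdot 113 - 50 = \frac{8249}{3} - 50 = \frac{8099}{3}$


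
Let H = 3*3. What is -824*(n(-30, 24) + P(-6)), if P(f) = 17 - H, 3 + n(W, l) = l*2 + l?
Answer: -63448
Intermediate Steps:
n(W, l) = -3 + 3*l (n(W, l) = -3 + (l*2 + l) = -3 + (2*l + l) = -3 + 3*l)
H = 9
P(f) = 8 (P(f) = 17 - 1*9 = 17 - 9 = 8)
-824*(n(-30, 24) + P(-6)) = -824*((-3 + 3*24) + 8) = -824*((-3 + 72) + 8) = -824*(69 + 8) = -824*77 = -63448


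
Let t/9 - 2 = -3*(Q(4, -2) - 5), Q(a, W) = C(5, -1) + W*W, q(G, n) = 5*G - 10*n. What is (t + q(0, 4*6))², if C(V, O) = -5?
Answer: 3600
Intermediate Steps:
q(G, n) = -10*n + 5*G
Q(a, W) = -5 + W² (Q(a, W) = -5 + W*W = -5 + W²)
t = 180 (t = 18 + 9*(-3*((-5 + (-2)²) - 5)) = 18 + 9*(-3*((-5 + 4) - 5)) = 18 + 9*(-3*(-1 - 5)) = 18 + 9*(-3*(-6)) = 18 + 9*18 = 18 + 162 = 180)
(t + q(0, 4*6))² = (180 + (-40*6 + 5*0))² = (180 + (-10*24 + 0))² = (180 + (-240 + 0))² = (180 - 240)² = (-60)² = 3600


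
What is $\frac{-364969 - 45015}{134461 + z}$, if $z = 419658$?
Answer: $- \frac{128}{173} \approx -0.73988$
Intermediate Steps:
$\frac{-364969 - 45015}{134461 + z} = \frac{-364969 - 45015}{134461 + 419658} = - \frac{409984}{554119} = \left(-409984\right) \frac{1}{554119} = - \frac{128}{173}$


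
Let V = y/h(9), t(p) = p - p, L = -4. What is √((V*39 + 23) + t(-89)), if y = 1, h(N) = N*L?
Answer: √789/6 ≈ 4.6815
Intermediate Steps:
h(N) = -4*N (h(N) = N*(-4) = -4*N)
t(p) = 0
V = -1/36 (V = 1/(-4*9) = 1/(-36) = 1*(-1/36) = -1/36 ≈ -0.027778)
√((V*39 + 23) + t(-89)) = √((-1/36*39 + 23) + 0) = √((-13/12 + 23) + 0) = √(263/12 + 0) = √(263/12) = √789/6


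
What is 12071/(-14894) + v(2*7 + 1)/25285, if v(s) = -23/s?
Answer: -4578571087/5648921850 ≈ -0.81052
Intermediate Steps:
12071/(-14894) + v(2*7 + 1)/25285 = 12071/(-14894) - 23/(2*7 + 1)/25285 = 12071*(-1/14894) - 23/(14 + 1)*(1/25285) = -12071/14894 - 23/15*(1/25285) = -12071/14894 - 23*1/15*(1/25285) = -12071/14894 - 23/15*1/25285 = -12071/14894 - 23/379275 = -4578571087/5648921850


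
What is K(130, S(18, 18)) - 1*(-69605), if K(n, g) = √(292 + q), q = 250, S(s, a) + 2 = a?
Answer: 69605 + √542 ≈ 69628.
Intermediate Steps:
S(s, a) = -2 + a
K(n, g) = √542 (K(n, g) = √(292 + 250) = √542)
K(130, S(18, 18)) - 1*(-69605) = √542 - 1*(-69605) = √542 + 69605 = 69605 + √542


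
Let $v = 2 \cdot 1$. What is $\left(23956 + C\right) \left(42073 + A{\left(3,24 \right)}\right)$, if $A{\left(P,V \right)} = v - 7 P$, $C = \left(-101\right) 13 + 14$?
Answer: $952817478$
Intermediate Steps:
$C = -1299$ ($C = -1313 + 14 = -1299$)
$v = 2$
$A{\left(P,V \right)} = 2 - 7 P$
$\left(23956 + C\right) \left(42073 + A{\left(3,24 \right)}\right) = \left(23956 - 1299\right) \left(42073 + \left(2 - 21\right)\right) = 22657 \left(42073 + \left(2 - 21\right)\right) = 22657 \left(42073 - 19\right) = 22657 \cdot 42054 = 952817478$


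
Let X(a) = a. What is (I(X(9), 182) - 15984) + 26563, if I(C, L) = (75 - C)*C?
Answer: 11173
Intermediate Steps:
I(C, L) = C*(75 - C)
(I(X(9), 182) - 15984) + 26563 = (9*(75 - 1*9) - 15984) + 26563 = (9*(75 - 9) - 15984) + 26563 = (9*66 - 15984) + 26563 = (594 - 15984) + 26563 = -15390 + 26563 = 11173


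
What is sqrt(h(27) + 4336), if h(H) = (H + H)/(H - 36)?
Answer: sqrt(4330) ≈ 65.803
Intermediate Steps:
h(H) = 2*H/(-36 + H) (h(H) = (2*H)/(-36 + H) = 2*H/(-36 + H))
sqrt(h(27) + 4336) = sqrt(2*27/(-36 + 27) + 4336) = sqrt(2*27/(-9) + 4336) = sqrt(2*27*(-1/9) + 4336) = sqrt(-6 + 4336) = sqrt(4330)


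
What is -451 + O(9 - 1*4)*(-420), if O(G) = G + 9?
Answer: -6331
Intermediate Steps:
O(G) = 9 + G
-451 + O(9 - 1*4)*(-420) = -451 + (9 + (9 - 1*4))*(-420) = -451 + (9 + (9 - 4))*(-420) = -451 + (9 + 5)*(-420) = -451 + 14*(-420) = -451 - 5880 = -6331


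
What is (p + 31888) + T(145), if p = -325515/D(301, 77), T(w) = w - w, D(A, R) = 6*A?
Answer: 19088071/602 ≈ 31708.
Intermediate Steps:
T(w) = 0
p = -108505/602 (p = -325515/(6*301) = -325515/1806 = -325515*1/1806 = -108505/602 ≈ -180.24)
(p + 31888) + T(145) = (-108505/602 + 31888) + 0 = 19088071/602 + 0 = 19088071/602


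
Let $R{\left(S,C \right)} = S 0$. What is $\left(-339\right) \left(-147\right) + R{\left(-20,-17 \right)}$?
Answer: $49833$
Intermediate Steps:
$R{\left(S,C \right)} = 0$
$\left(-339\right) \left(-147\right) + R{\left(-20,-17 \right)} = \left(-339\right) \left(-147\right) + 0 = 49833 + 0 = 49833$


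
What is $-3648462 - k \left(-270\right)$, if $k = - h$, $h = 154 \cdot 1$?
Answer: $-3690042$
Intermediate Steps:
$h = 154$
$k = -154$ ($k = \left(-1\right) 154 = -154$)
$-3648462 - k \left(-270\right) = -3648462 - \left(-154\right) \left(-270\right) = -3648462 - 41580 = -3690042$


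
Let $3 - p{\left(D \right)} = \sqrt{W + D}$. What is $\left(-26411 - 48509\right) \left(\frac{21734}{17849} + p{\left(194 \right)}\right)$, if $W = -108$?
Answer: $- \frac{5640052520}{17849} + 74920 \sqrt{86} \approx 3.7879 \cdot 10^{5}$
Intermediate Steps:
$p{\left(D \right)} = 3 - \sqrt{-108 + D}$
$\left(-26411 - 48509\right) \left(\frac{21734}{17849} + p{\left(194 \right)}\right) = \left(-26411 - 48509\right) \left(\frac{21734}{17849} + \left(3 - \sqrt{-108 + 194}\right)\right) = - 74920 \left(21734 \cdot \frac{1}{17849} + \left(3 - \sqrt{86}\right)\right) = - 74920 \left(\frac{21734}{17849} + \left(3 - \sqrt{86}\right)\right) = - 74920 \left(\frac{75281}{17849} - \sqrt{86}\right) = - \frac{5640052520}{17849} + 74920 \sqrt{86}$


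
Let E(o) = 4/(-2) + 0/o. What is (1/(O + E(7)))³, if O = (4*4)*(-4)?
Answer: -1/287496 ≈ -3.4783e-6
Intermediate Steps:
O = -64 (O = 16*(-4) = -64)
E(o) = -2 (E(o) = 4*(-½) + 0 = -2 + 0 = -2)
(1/(O + E(7)))³ = (1/(-64 - 2))³ = (1/(-66))³ = (-1/66)³ = -1/287496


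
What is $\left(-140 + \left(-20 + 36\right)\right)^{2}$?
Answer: $15376$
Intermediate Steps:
$\left(-140 + \left(-20 + 36\right)\right)^{2} = \left(-140 + 16\right)^{2} = \left(-124\right)^{2} = 15376$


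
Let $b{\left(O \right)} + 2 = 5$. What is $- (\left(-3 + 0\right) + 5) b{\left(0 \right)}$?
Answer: $-6$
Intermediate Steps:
$b{\left(O \right)} = 3$ ($b{\left(O \right)} = -2 + 5 = 3$)
$- (\left(-3 + 0\right) + 5) b{\left(0 \right)} = - (\left(-3 + 0\right) + 5) 3 = - (-3 + 5) 3 = \left(-1\right) 2 \cdot 3 = \left(-2\right) 3 = -6$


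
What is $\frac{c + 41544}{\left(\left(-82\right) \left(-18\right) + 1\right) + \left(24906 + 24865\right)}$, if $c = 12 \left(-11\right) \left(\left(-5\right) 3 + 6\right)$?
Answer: $\frac{10683}{12812} \approx 0.83383$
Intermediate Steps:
$c = 1188$ ($c = - 132 \left(-15 + 6\right) = \left(-132\right) \left(-9\right) = 1188$)
$\frac{c + 41544}{\left(\left(-82\right) \left(-18\right) + 1\right) + \left(24906 + 24865\right)} = \frac{1188 + 41544}{\left(\left(-82\right) \left(-18\right) + 1\right) + \left(24906 + 24865\right)} = \frac{42732}{\left(1476 + 1\right) + 49771} = \frac{42732}{1477 + 49771} = \frac{42732}{51248} = 42732 \cdot \frac{1}{51248} = \frac{10683}{12812}$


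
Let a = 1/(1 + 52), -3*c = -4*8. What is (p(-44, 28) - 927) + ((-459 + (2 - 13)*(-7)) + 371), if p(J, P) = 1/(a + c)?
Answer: -1593503/1699 ≈ -937.91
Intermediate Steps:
c = 32/3 (c = -(-4)*8/3 = -⅓*(-32) = 32/3 ≈ 10.667)
a = 1/53 ≈ 0.018868
p(J, P) = 159/1699 (p(J, P) = 1/(1/53 + 32/3) = 1/(1699/159) = 159/1699)
(p(-44, 28) - 927) + ((-459 + (2 - 13)*(-7)) + 371) = (159/1699 - 927) + ((-459 + (2 - 13)*(-7)) + 371) = -1574814/1699 + ((-459 - 11*(-7)) + 371) = -1574814/1699 + ((-459 + 77) + 371) = -1574814/1699 + (-382 + 371) = -1574814/1699 - 11 = -1593503/1699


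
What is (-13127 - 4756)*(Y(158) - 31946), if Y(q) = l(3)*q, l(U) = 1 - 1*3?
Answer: 576941346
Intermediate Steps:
l(U) = -2 (l(U) = 1 - 3 = -2)
Y(q) = -2*q
(-13127 - 4756)*(Y(158) - 31946) = (-13127 - 4756)*(-2*158 - 31946) = -17883*(-316 - 31946) = -17883*(-32262) = 576941346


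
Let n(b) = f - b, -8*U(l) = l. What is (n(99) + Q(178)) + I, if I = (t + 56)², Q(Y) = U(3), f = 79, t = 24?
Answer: 51037/8 ≈ 6379.6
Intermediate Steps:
U(l) = -l/8
Q(Y) = -3/8 (Q(Y) = -⅛*3 = -3/8)
I = 6400 (I = (24 + 56)² = 80² = 6400)
n(b) = 79 - b
(n(99) + Q(178)) + I = ((79 - 1*99) - 3/8) + 6400 = ((79 - 99) - 3/8) + 6400 = (-20 - 3/8) + 6400 = -163/8 + 6400 = 51037/8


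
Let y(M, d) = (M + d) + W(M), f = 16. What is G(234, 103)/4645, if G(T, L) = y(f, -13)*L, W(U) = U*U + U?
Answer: 5665/929 ≈ 6.0980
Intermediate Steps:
W(U) = U + U² (W(U) = U² + U = U + U²)
y(M, d) = M + d + M*(1 + M) (y(M, d) = (M + d) + M*(1 + M) = M + d + M*(1 + M))
G(T, L) = 275*L (G(T, L) = (16 - 13 + 16*(1 + 16))*L = (16 - 13 + 16*17)*L = (16 - 13 + 272)*L = 275*L)
G(234, 103)/4645 = (275*103)/4645 = 28325*(1/4645) = 5665/929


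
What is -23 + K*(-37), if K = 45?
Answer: -1688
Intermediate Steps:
-23 + K*(-37) = -23 + 45*(-37) = -23 - 1665 = -1688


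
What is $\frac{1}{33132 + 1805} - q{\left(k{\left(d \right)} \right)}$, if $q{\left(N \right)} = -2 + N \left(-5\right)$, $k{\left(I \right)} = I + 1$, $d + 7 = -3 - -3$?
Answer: $- \frac{978235}{34937} \approx -28.0$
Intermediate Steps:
$d = -7$ ($d = -7 - 0 = -7 + \left(-3 + 3\right) = -7 + 0 = -7$)
$k{\left(I \right)} = 1 + I$
$q{\left(N \right)} = -2 - 5 N$
$\frac{1}{33132 + 1805} - q{\left(k{\left(d \right)} \right)} = \frac{1}{33132 + 1805} - \left(-2 - 5 \left(1 - 7\right)\right) = \frac{1}{34937} - \left(-2 - -30\right) = \frac{1}{34937} - \left(-2 + 30\right) = \frac{1}{34937} - 28 = - \frac{978235}{34937}$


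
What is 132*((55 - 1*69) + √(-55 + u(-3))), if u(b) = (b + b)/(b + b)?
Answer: -1848 + 396*I*√6 ≈ -1848.0 + 970.0*I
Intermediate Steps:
u(b) = 1 (u(b) = (2*b)/((2*b)) = (2*b)*(1/(2*b)) = 1)
132*((55 - 1*69) + √(-55 + u(-3))) = 132*((55 - 1*69) + √(-55 + 1)) = 132*((55 - 69) + √(-54)) = 132*(-14 + 3*I*√6) = -1848 + 396*I*√6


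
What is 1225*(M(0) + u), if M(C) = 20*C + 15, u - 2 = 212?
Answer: 280525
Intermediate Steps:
u = 214 (u = 2 + 212 = 214)
M(C) = 15 + 20*C
1225*(M(0) + u) = 1225*((15 + 20*0) + 214) = 1225*((15 + 0) + 214) = 1225*(15 + 214) = 1225*229 = 280525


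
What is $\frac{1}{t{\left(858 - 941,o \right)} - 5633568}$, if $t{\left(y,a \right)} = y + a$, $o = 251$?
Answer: $- \frac{1}{5633400} \approx -1.7751 \cdot 10^{-7}$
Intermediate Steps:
$t{\left(y,a \right)} = a + y$
$\frac{1}{t{\left(858 - 941,o \right)} - 5633568} = \frac{1}{\left(251 + \left(858 - 941\right)\right) - 5633568} = \frac{1}{\left(251 - 83\right) - 5633568} = \frac{1}{168 - 5633568} = \frac{1}{-5633400} = - \frac{1}{5633400}$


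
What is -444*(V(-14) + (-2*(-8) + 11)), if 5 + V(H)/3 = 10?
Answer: -18648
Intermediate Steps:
V(H) = 15 (V(H) = -15 + 3*10 = -15 + 30 = 15)
-444*(V(-14) + (-2*(-8) + 11)) = -444*(15 + (-2*(-8) + 11)) = -444*(15 + (16 + 11)) = -444*(15 + 27) = -444*42 = -18648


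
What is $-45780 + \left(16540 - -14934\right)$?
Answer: $-14306$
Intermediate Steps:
$-45780 + \left(16540 - -14934\right) = -45780 + \left(16540 + 14934\right) = -45780 + 31474 = -14306$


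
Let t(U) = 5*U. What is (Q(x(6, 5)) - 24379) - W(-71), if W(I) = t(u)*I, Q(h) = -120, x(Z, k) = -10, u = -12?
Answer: -28759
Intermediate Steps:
W(I) = -60*I (W(I) = (5*(-12))*I = -60*I)
(Q(x(6, 5)) - 24379) - W(-71) = (-120 - 24379) - (-60)*(-71) = -24499 - 1*4260 = -24499 - 4260 = -28759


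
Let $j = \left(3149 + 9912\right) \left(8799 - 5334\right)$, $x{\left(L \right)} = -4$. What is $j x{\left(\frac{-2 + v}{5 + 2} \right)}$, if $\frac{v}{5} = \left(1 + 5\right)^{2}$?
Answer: $-181025460$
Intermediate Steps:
$v = 180$ ($v = 5 \left(1 + 5\right)^{2} = 5 \cdot 6^{2} = 5 \cdot 36 = 180$)
$j = 45256365$ ($j = 13061 \cdot 3465 = 45256365$)
$j x{\left(\frac{-2 + v}{5 + 2} \right)} = 45256365 \left(-4\right) = -181025460$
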